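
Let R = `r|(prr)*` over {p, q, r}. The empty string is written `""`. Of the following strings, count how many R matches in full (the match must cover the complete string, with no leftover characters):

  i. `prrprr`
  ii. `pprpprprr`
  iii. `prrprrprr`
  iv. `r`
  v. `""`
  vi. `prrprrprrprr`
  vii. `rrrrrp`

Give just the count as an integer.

5

i. `prrprr` → match
ii. `pprpprprr` → no match
iii. `prrprrprr` → match
iv. `r` → match
v. `""` → match
vi. `prrprrprrprr` → match
vii. `rrrrrp` → no match
Total matched: 5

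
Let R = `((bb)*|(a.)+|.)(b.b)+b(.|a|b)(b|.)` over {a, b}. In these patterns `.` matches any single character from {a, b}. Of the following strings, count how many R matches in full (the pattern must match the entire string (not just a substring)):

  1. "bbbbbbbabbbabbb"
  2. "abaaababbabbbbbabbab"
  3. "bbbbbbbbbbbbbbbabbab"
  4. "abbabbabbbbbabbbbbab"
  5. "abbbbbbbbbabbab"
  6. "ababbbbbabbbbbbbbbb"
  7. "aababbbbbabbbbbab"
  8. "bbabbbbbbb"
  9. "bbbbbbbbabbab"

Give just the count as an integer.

1 → no match
2 → match
3 → match
4 → match
5 → no match
6 → match
7 → match
8. "bbabbbbbbb" → match
9 → match
Total matched: 7

7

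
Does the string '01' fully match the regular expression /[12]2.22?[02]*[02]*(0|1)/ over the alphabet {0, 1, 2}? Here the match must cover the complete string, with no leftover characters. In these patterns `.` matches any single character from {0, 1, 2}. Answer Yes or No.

No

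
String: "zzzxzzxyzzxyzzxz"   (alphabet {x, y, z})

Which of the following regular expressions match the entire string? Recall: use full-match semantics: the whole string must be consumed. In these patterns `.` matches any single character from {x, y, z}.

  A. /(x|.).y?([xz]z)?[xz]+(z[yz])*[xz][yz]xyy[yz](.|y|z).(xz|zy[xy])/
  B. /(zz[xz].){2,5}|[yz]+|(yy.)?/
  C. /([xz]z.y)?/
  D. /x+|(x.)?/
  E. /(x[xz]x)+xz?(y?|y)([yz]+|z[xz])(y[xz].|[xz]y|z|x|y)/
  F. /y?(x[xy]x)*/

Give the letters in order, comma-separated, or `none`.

A → no match
B → match
C → no match
D → no match
E → no match — must start with "x"
F → no match

B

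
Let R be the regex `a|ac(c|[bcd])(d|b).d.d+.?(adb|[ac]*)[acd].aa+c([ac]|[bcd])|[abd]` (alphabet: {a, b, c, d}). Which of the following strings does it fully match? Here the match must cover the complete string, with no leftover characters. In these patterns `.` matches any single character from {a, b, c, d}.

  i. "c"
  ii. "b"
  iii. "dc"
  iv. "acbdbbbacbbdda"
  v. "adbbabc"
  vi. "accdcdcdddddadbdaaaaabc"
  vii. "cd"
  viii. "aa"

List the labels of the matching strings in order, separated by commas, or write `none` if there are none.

i. "c" → no match
ii. "b" → match
iii. "dc" → no match
iv → no match
v. "adbbabc" → no match
vi → no match
vii. "cd" → no match
viii. "aa" → no match

ii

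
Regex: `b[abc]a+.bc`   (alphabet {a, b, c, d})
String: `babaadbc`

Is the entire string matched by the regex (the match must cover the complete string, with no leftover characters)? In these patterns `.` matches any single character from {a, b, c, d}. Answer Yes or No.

No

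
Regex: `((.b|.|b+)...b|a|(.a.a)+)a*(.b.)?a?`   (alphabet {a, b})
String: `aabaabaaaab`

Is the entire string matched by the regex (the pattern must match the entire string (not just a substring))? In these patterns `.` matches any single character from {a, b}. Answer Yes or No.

No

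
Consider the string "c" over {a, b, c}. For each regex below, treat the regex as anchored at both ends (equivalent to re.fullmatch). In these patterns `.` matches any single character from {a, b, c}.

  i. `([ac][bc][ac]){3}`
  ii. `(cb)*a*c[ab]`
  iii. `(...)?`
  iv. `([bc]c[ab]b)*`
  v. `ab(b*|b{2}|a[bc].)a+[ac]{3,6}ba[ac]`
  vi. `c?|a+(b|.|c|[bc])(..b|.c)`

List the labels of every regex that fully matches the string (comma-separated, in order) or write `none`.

vi

i → no match
ii → no match
iii → no match
iv → no match
v → no match — must start with "ab"
vi → match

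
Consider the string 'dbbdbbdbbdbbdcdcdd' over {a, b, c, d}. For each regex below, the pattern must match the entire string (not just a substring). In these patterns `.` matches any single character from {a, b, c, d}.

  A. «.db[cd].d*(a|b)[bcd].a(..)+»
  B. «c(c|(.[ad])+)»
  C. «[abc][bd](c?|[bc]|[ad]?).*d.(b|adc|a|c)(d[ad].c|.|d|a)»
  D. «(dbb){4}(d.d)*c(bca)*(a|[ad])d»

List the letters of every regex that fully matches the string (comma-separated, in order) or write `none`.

D

A → no match
B → no match — must start with 'c'
C → no match
D → match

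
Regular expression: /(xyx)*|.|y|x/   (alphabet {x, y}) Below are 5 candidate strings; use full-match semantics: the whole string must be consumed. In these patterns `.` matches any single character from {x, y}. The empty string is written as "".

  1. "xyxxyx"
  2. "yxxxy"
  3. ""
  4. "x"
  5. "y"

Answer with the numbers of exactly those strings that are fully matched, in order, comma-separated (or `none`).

1, 3, 4, 5

1 → match
2 → no match
3 → match
4 → match
5 → match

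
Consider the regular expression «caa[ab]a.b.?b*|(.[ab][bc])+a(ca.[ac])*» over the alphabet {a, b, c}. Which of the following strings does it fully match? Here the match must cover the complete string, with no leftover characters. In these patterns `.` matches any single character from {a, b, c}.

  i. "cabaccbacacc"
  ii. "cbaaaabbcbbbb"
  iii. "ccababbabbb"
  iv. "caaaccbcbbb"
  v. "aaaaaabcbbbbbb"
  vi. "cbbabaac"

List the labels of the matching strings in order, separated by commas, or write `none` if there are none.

i → no match
ii → no match
iii → no match
iv → no match
v → no match
vi → no match

none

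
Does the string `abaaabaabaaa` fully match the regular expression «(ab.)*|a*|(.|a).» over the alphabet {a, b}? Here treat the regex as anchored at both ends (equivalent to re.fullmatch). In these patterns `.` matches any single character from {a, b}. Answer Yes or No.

No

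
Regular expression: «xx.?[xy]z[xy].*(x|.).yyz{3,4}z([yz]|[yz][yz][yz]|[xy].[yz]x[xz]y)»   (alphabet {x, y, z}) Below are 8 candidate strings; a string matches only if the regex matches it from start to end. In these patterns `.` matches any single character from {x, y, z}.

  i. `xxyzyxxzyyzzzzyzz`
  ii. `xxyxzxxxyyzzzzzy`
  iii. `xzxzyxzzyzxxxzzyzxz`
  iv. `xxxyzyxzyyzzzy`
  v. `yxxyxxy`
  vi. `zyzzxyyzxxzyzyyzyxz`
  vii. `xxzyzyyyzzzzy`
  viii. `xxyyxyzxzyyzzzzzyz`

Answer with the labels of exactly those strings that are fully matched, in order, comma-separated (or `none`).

i → match
ii → match
iii → no match — must start with `xx`
iv → no match
v → no match — must start with `xx`
vi → no match — must start with `xx`
vii → no match
viii → no match

i, ii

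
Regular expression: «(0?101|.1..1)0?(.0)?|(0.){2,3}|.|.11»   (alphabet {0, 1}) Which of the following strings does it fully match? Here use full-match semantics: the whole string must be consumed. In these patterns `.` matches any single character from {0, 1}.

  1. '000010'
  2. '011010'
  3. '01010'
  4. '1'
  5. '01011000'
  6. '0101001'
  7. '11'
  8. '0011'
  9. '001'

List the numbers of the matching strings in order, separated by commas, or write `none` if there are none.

1. '000010' → no match
2. '011010' → match
3. '01010' → match
4. '1' → match
5. '01011000' → match
6. '0101001' → no match
7. '11' → no match
8. '0011' → no match
9. '001' → no match

2, 3, 4, 5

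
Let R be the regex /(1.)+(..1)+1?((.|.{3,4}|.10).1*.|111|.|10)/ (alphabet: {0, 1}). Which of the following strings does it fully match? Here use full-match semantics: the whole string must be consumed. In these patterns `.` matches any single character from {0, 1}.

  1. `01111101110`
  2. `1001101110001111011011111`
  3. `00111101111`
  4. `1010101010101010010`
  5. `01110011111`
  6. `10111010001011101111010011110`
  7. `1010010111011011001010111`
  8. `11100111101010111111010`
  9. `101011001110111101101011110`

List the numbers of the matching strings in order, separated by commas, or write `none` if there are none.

4, 6

1 → no match — must start with `1`
2 → no match
3 → no match — must start with `1`
4 → match
5 → no match — must start with `1`
6 → match
7 → no match
8 → no match
9 → no match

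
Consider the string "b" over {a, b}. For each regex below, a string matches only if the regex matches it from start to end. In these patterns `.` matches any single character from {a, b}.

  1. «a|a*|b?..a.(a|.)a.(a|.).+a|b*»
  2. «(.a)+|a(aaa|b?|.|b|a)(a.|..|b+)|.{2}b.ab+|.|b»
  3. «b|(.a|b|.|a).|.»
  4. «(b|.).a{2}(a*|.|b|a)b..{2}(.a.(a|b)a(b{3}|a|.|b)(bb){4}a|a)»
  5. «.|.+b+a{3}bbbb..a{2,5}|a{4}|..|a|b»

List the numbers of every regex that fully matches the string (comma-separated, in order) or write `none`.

1 → match
2 → match
3 → match
4 → no match
5 → match

1, 2, 3, 5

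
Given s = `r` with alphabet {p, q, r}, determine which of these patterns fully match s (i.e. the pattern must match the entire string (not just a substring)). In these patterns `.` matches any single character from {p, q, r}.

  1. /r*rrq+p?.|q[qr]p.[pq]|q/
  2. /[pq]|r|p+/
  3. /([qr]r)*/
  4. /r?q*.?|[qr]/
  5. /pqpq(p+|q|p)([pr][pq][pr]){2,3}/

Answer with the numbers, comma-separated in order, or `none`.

2, 4

1 → no match
2 → match
3 → no match
4 → match
5 → no match — must start with `pqpq`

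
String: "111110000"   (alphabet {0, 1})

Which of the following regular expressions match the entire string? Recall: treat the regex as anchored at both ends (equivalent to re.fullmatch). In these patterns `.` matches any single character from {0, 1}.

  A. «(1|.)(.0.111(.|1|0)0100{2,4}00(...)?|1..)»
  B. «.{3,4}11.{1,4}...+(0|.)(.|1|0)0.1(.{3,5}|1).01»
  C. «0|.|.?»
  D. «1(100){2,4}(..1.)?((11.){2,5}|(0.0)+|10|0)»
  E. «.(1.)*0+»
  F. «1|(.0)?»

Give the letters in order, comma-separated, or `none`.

A → no match
B → no match — must end with "01"
C → no match
D → no match — must start with "1100"
E → match
F → no match

E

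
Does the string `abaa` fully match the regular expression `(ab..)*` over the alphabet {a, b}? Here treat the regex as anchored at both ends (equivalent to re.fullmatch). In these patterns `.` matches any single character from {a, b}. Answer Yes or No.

Yes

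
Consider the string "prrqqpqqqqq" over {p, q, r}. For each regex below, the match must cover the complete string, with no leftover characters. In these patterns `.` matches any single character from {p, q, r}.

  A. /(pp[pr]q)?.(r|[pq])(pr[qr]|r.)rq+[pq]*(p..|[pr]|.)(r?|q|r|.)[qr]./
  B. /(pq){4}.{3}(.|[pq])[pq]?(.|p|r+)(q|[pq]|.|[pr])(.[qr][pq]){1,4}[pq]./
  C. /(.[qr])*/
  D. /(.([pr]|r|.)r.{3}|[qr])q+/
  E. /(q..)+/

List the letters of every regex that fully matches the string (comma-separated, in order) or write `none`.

A → no match
B → no match — must start with "pq"
C → no match
D → match
E → no match — must start with "q"

D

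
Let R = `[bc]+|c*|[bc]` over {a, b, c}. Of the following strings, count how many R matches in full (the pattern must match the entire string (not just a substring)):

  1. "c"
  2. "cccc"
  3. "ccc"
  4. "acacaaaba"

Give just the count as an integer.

1. "c" → match
2. "cccc" → match
3. "ccc" → match
4. "acacaaaba" → no match
Total matched: 3

3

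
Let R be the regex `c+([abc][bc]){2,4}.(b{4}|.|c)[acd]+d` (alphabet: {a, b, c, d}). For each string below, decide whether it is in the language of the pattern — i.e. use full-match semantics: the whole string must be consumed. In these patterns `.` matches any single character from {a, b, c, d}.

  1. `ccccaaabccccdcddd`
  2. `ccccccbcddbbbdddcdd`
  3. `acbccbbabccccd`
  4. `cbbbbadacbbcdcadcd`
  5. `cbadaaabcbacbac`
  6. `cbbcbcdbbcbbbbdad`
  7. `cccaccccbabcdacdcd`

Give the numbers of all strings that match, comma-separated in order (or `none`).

7

1 → no match
2 → no match
3 → no match — must start with `c`
4 → no match
5 → no match — must end with `d`
6 → no match
7 → match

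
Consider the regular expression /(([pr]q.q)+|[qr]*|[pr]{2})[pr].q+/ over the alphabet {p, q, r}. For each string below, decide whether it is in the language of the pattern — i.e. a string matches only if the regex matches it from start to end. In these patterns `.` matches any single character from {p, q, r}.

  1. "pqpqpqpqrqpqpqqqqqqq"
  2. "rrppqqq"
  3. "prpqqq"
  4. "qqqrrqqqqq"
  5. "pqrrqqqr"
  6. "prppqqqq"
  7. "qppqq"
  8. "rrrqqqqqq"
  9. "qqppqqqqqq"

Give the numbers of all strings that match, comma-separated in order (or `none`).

1, 2, 3, 4, 6, 7, 8, 9

1 → match
2 → match
3 → match
4 → match
5 → no match — must end with "q"
6 → match
7 → match
8 → match
9 → match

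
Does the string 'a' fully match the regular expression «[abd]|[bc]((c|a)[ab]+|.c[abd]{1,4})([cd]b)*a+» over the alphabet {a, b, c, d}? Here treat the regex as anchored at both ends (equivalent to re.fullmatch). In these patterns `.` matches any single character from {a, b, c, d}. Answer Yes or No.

Yes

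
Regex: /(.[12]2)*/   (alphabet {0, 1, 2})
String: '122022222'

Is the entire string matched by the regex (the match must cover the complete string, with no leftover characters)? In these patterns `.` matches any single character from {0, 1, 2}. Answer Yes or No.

Yes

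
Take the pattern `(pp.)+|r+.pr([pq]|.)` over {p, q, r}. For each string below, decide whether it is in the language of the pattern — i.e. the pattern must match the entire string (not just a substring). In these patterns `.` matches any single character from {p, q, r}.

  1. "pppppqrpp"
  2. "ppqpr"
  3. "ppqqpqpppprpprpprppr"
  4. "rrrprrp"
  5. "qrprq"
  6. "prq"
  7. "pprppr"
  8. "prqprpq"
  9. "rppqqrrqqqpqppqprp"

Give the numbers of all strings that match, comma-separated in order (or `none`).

7

1 → no match
2 → no match
3 → no match
4 → no match
5 → no match
6 → no match
7 → match
8 → no match
9 → no match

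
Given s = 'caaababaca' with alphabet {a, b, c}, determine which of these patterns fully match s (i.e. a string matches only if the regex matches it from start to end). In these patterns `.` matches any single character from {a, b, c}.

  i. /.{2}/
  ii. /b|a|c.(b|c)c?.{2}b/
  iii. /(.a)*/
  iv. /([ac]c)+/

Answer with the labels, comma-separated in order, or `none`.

i → no match
ii → no match
iii → match
iv → no match — must end with 'c'

iii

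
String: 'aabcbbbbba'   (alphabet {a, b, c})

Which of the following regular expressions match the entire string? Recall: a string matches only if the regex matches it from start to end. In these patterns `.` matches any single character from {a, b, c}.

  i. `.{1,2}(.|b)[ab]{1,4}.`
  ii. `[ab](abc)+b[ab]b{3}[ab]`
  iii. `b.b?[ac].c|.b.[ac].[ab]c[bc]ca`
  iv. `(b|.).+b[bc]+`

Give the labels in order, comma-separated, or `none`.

ii

i → no match
ii → match
iii → no match
iv → no match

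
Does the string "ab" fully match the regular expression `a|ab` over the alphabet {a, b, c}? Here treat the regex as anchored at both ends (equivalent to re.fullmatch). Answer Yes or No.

Yes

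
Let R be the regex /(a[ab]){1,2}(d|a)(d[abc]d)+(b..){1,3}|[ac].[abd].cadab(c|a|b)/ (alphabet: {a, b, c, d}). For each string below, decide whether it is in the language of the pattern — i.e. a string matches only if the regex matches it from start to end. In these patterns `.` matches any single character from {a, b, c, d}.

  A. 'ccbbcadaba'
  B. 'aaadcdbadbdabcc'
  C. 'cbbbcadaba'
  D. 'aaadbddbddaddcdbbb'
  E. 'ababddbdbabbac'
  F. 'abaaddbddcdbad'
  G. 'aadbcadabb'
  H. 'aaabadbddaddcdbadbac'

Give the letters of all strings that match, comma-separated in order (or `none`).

A, B, C, D, E, F, G, H

A → match
B → match
C → match
D → match
E → match
F → match
G → match
H → match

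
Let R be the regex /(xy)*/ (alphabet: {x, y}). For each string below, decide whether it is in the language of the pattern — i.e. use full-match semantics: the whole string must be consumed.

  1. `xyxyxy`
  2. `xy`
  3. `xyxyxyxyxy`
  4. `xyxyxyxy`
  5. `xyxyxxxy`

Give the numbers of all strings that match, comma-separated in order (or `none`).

1, 2, 3, 4

1 → match
2 → match
3 → match
4 → match
5 → no match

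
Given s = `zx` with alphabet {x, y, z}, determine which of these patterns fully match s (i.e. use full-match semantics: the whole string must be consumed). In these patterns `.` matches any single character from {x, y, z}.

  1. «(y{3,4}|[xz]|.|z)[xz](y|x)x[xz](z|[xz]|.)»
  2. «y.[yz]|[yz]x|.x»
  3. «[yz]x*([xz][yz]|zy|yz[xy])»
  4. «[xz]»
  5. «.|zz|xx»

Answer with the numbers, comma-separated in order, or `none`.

1 → no match
2 → match
3 → no match
4 → no match
5 → no match

2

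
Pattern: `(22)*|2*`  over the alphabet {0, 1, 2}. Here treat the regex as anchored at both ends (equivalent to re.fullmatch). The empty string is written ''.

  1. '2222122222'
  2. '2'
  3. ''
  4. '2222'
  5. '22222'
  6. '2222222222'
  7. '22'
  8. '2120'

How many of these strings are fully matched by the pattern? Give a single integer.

6

1. '2222122222' → no match
2. '2' → match
3. '' → match
4. '2222' → match
5. '22222' → match
6. '2222222222' → match
7. '22' → match
8. '2120' → no match
Total matched: 6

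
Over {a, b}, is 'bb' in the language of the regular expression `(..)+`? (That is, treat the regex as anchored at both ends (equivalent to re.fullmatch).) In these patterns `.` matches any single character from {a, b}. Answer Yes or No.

Yes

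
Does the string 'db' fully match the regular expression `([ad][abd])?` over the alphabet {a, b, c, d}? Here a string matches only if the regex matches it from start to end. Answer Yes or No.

Yes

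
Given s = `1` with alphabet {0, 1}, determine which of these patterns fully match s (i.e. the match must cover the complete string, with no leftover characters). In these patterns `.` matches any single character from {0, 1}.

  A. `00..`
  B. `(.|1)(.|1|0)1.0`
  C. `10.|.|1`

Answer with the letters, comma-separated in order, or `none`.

A → no match — must start with `00`
B → no match — must end with `0`
C → match

C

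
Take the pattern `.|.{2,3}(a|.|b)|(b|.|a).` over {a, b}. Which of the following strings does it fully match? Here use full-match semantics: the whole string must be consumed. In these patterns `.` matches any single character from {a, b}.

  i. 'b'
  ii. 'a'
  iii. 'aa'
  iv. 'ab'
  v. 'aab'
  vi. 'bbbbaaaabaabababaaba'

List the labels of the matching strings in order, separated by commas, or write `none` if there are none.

i, ii, iii, iv, v

i. 'b' → match
ii. 'a' → match
iii. 'aa' → match
iv. 'ab' → match
v. 'aab' → match
vi → no match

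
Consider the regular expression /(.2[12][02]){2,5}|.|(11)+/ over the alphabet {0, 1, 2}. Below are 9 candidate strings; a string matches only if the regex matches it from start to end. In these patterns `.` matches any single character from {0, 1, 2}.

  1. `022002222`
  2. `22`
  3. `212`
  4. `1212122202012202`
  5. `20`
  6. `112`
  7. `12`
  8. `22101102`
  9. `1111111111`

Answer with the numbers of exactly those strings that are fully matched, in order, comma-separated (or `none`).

1 → no match
2 → no match
3 → no match
4 → no match
5 → no match
6 → no match
7 → no match
8 → no match
9 → match

9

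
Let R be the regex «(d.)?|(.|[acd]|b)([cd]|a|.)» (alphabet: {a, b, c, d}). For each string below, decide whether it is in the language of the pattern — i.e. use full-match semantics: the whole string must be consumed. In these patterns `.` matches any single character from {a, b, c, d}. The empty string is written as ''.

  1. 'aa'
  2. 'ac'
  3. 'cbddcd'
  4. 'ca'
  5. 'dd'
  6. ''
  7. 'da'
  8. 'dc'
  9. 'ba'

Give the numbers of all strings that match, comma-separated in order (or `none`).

1 → match
2 → match
3 → no match
4 → match
5 → match
6 → match
7 → match
8 → match
9 → match

1, 2, 4, 5, 6, 7, 8, 9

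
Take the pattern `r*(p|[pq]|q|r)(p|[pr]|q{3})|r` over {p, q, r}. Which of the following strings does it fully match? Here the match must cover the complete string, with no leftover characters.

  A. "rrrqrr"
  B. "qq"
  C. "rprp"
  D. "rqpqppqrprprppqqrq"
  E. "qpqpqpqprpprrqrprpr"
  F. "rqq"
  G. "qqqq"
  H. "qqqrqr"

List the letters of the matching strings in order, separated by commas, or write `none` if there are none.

A → no match
B → no match
C → no match
D → no match
E → no match
F → no match
G → match
H → no match

G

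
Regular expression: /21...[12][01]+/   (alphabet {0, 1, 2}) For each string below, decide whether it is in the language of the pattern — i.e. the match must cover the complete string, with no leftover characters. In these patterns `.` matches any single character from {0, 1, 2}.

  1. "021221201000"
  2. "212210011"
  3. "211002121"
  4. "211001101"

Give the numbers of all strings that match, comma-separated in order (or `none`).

1 → no match — must start with "21"
2 → no match
3 → no match
4 → match

4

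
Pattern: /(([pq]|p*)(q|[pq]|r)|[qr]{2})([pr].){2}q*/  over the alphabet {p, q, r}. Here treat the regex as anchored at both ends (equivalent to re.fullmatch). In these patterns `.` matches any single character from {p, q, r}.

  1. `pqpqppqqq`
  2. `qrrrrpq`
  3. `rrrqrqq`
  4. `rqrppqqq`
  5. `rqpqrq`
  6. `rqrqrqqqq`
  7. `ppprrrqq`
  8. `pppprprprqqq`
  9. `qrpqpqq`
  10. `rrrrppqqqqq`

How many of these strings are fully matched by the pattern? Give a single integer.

10

1 → match
2 → match
3 → match
4 → match
5 → match
6 → match
7 → match
8 → match
9 → match
10 → match
Total matched: 10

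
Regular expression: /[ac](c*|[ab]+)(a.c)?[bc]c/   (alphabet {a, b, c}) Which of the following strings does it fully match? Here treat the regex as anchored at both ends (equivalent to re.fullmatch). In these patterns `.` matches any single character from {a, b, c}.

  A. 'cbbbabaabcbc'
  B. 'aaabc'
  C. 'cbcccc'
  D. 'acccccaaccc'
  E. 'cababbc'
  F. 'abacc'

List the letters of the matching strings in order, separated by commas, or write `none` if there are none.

A → match
B → match
C → no match
D → match
E → match
F → match

A, B, D, E, F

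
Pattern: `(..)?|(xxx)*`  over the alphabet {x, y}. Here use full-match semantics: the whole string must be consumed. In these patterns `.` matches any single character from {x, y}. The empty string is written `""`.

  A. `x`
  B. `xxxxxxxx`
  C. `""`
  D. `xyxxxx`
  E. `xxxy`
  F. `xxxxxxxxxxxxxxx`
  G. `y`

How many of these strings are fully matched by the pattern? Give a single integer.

2

A → no match
B → no match
C → match
D → no match
E → no match
F → match
G → no match
Total matched: 2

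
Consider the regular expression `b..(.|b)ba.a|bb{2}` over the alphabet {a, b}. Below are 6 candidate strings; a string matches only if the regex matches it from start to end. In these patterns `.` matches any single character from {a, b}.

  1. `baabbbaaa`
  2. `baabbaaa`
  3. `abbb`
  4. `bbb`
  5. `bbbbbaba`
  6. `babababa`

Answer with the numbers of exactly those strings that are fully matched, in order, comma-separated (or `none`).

1 → no match
2 → match
3 → no match
4 → match
5 → match
6 → match

2, 4, 5, 6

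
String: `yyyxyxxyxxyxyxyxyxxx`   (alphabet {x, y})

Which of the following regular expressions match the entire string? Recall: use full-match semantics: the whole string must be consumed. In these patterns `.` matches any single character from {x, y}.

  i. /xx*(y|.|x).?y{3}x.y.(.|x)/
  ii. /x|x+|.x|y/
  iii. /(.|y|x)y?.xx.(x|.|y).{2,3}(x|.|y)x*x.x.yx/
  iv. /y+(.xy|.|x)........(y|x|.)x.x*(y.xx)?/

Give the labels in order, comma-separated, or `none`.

i → no match — must start with `x`
ii → no match
iii → no match — must end with `yx`
iv → match

iv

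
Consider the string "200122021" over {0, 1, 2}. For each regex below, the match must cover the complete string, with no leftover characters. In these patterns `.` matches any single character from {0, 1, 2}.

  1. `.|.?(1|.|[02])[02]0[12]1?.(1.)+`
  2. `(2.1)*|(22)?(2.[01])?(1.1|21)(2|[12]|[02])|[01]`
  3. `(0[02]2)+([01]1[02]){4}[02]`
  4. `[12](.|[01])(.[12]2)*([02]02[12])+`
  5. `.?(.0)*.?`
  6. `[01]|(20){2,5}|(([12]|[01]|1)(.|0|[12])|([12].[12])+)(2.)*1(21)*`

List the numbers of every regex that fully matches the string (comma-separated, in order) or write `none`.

1 → no match
2 → no match
3 → no match — must start with "0"
4 → match
5 → no match
6 → no match

4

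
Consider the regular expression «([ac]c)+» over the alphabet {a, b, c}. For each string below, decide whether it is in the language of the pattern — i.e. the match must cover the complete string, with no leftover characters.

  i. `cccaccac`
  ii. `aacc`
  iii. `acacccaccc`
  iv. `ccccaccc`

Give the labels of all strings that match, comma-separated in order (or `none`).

i → no match
ii → no match
iii → match
iv → match

iii, iv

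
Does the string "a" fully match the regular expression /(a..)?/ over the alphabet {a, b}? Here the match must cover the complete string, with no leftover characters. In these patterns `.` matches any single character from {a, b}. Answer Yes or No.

No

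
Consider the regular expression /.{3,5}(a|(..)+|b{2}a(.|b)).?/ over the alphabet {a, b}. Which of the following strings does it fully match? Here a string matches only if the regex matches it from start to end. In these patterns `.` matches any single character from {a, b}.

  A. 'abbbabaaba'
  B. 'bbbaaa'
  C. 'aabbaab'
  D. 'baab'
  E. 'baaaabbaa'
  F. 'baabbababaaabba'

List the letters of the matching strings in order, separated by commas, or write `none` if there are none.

A → match
B → match
C → match
D → no match
E → match
F → match

A, B, C, E, F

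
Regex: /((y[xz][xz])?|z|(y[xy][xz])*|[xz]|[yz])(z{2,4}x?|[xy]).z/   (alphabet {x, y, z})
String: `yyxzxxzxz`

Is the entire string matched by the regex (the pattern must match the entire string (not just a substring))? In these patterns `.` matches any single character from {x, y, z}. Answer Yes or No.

No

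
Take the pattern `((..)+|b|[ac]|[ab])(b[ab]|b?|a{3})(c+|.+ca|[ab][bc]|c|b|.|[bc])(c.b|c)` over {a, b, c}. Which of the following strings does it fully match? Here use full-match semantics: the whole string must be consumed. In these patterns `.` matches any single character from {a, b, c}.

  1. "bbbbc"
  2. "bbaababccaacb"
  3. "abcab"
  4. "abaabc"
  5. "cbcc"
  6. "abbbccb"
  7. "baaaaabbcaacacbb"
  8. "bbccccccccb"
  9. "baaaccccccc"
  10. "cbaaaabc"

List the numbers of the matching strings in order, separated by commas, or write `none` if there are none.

1 → match
2 → no match
3 → match
4 → match
5 → match
6 → match
7 → match
8 → match
9 → match
10 → match

1, 3, 4, 5, 6, 7, 8, 9, 10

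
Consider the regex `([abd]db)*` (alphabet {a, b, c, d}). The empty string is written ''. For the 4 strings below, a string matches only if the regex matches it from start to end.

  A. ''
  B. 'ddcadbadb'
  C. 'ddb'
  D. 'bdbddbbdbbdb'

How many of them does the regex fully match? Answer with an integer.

3

A. '' → match
B. 'ddcadbadb' → no match
C. 'ddb' → match
D. 'bdbddbbdbbdb' → match
Total matched: 3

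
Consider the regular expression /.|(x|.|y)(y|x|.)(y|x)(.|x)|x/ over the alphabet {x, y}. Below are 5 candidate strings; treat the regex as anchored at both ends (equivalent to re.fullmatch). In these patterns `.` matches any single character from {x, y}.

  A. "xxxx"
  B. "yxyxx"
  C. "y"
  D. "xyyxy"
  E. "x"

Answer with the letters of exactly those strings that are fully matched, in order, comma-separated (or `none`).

A, C, E

A → match
B → no match
C → match
D → no match
E → match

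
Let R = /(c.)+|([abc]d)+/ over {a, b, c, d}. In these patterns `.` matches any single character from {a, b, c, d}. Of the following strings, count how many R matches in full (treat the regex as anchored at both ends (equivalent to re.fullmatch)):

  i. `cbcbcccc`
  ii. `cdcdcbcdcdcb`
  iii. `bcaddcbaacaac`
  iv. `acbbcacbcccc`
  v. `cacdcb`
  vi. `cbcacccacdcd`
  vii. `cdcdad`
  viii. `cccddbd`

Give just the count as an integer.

5

i → match
ii → match
iii → no match
iv → no match
v → match
vi → match
vii → match
viii → no match
Total matched: 5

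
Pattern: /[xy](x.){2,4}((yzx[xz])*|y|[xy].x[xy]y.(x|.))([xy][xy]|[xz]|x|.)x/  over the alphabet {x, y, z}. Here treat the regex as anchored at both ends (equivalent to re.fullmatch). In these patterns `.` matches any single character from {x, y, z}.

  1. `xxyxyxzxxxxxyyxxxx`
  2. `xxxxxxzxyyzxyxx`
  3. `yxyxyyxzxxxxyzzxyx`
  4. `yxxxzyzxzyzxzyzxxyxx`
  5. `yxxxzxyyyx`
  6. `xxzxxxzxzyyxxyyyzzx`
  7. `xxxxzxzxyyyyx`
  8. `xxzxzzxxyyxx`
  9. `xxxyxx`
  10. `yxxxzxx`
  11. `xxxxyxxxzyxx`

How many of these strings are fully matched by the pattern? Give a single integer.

7

1 → match
2 → match
3 → no match
4 → match
5 → match
6 → no match
7 → match
8 → no match
9 → no match
10 → match
11 → match
Total matched: 7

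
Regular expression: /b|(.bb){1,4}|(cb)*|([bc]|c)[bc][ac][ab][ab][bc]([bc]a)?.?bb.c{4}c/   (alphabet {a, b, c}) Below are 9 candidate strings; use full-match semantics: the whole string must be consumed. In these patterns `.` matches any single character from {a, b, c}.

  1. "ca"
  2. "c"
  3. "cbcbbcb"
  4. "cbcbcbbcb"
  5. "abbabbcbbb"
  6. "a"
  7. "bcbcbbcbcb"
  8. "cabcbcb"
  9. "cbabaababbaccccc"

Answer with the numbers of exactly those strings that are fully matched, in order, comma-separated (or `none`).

none

1. "ca" → no match
2. "c" → no match
3. "cbcbbcb" → no match
4. "cbcbcbbcb" → no match
5. "abbabbcbbb" → no match
6. "a" → no match
7. "bcbcbbcbcb" → no match
8. "cabcbcb" → no match
9 → no match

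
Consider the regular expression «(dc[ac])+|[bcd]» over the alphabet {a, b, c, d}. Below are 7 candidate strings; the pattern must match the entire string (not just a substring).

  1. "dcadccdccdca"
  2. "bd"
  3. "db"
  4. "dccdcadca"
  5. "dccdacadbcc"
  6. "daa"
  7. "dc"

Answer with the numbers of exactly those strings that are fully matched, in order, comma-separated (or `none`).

1 → match
2 → no match
3 → no match
4 → match
5 → no match
6 → no match
7 → no match

1, 4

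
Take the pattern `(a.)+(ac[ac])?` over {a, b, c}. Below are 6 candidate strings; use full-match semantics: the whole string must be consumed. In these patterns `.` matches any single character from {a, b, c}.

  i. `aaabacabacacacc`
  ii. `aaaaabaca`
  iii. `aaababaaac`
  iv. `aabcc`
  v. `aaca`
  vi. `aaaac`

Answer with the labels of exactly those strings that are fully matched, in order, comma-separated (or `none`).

i → match
ii → match
iii → match
iv → no match
v → no match
vi → no match

i, ii, iii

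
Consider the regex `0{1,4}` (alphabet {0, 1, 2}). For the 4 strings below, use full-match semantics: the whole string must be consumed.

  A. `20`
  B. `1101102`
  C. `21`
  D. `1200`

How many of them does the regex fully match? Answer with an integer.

A → no match — must start with `0`
B → no match — must start with `0`
C → no match — must start with `0`
D → no match — must start with `0`
Total matched: 0

0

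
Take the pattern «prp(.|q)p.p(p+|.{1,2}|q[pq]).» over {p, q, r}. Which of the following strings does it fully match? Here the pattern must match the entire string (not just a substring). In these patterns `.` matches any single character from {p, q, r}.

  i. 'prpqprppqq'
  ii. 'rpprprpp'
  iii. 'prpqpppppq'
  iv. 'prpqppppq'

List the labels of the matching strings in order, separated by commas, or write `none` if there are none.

i → match
ii → no match — must start with 'prp'
iii → match
iv → match

i, iii, iv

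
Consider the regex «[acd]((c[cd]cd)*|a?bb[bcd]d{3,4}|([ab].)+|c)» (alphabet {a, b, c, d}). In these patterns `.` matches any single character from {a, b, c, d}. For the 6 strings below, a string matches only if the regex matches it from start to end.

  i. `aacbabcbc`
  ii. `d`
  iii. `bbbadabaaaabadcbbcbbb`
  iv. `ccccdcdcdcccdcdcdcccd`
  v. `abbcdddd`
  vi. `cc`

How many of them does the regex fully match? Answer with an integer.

5

i. `aacbabcbc` → match
ii. `d` → match
iii → no match
iv → match
v. `abbcdddd` → match
vi. `cc` → match
Total matched: 5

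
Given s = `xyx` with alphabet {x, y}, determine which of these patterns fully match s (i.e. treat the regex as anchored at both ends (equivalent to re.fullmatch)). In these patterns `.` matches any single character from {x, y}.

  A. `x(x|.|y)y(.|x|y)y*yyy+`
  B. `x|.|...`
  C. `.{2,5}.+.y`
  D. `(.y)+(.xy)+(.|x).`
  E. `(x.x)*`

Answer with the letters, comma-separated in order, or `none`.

B, E

A → no match — must end with `y`
B → match
C → no match — must end with `y`
D → no match
E → match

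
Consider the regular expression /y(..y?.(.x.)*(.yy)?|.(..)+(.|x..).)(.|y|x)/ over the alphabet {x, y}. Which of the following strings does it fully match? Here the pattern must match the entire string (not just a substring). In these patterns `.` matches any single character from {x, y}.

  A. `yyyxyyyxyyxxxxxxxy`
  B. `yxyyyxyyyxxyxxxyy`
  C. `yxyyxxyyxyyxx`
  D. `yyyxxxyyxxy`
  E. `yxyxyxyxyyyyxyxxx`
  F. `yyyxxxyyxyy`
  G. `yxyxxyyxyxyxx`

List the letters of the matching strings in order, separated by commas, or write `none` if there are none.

B, C, D, E, F, G

A → no match
B → match
C → match
D. `yyyxxxyyxxy` → match
E → match
F. `yyyxxxyyxyy` → match
G → match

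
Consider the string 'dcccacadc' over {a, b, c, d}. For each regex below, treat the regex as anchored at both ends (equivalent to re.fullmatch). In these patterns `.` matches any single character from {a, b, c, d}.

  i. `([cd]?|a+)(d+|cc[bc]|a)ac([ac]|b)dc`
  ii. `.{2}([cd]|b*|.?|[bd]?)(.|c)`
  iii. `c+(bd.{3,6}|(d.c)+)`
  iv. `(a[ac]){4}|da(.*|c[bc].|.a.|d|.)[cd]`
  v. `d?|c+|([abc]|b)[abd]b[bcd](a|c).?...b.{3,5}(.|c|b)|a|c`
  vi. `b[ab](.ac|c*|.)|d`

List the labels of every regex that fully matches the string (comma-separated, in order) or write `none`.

i → match
ii → no match
iii → no match — must start with 'c'
iv → no match
v → no match
vi → no match

i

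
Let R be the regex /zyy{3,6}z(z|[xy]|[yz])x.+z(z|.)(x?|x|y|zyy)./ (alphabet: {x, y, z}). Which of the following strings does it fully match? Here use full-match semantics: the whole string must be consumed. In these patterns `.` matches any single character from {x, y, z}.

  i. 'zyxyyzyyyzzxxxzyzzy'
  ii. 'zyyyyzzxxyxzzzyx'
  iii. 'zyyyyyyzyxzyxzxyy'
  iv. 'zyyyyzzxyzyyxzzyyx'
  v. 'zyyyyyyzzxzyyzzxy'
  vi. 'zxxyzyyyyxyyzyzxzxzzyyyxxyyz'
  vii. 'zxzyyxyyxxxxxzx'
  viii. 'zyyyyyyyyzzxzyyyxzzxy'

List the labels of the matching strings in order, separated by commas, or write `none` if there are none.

i → no match — must start with 'zyy'
ii → match
iii → match
iv → match
v → match
vi → no match — must start with 'zyy'
vii → no match — must start with 'zyy'
viii → no match

ii, iii, iv, v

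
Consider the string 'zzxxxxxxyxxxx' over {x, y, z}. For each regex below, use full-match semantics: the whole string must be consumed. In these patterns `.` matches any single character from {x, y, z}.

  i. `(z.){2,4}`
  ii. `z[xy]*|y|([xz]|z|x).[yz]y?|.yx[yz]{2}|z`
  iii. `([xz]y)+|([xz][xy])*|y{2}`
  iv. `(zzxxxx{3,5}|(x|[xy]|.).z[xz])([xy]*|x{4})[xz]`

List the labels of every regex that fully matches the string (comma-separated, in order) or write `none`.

iv

i → no match
ii → no match
iii → no match
iv → match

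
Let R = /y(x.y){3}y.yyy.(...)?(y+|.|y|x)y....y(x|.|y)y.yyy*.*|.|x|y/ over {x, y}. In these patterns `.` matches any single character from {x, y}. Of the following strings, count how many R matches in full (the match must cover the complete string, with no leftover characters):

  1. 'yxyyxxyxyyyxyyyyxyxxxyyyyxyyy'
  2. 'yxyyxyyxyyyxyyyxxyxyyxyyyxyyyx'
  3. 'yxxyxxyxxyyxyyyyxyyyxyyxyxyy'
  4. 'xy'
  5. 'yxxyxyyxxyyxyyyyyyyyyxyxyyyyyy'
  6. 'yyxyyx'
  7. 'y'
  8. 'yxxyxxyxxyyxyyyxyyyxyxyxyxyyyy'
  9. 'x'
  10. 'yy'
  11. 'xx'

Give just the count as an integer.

1 → match
2 → match
3 → match
4. 'xy' → no match
5 → match
6. 'yyxyyx' → no match
7. 'y' → match
8 → match
9. 'x' → match
10. 'yy' → no match
11. 'xx' → no match
Total matched: 7

7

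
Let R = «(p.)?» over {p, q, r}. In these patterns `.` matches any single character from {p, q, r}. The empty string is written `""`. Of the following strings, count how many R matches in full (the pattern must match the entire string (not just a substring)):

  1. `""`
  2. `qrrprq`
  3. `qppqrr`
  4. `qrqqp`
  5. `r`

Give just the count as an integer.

1

1 → match
2 → no match
3 → no match
4 → no match
5 → no match
Total matched: 1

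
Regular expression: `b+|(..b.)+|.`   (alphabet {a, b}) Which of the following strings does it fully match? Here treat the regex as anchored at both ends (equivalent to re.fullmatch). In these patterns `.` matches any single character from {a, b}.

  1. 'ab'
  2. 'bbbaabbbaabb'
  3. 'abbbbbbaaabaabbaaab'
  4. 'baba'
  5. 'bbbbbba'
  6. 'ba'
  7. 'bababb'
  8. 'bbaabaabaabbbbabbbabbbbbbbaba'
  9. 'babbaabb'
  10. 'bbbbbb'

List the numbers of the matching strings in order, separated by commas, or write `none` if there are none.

2, 4, 9, 10

1 → no match
2 → match
3 → no match
4 → match
5 → no match
6 → no match
7 → no match
8 → no match
9 → match
10 → match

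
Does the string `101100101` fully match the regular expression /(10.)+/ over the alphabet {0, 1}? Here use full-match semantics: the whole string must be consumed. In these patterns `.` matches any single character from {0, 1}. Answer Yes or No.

Yes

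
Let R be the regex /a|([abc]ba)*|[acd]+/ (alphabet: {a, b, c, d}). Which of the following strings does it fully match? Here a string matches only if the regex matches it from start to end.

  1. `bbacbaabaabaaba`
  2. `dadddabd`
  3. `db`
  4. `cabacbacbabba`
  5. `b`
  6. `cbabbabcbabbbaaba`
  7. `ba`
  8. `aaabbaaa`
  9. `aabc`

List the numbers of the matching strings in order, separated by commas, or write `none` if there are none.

1

1 → match
2 → no match
3 → no match
4 → no match
5 → no match
6 → no match
7 → no match
8 → no match
9 → no match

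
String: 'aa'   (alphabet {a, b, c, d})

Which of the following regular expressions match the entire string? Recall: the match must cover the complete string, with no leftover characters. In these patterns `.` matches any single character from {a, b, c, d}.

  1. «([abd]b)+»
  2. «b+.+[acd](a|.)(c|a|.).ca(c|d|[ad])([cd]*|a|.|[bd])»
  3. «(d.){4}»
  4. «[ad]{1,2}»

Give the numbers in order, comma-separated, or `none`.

4

1 → no match — must end with 'b'
2 → no match — must start with 'b'
3 → no match — must start with 'd'
4 → match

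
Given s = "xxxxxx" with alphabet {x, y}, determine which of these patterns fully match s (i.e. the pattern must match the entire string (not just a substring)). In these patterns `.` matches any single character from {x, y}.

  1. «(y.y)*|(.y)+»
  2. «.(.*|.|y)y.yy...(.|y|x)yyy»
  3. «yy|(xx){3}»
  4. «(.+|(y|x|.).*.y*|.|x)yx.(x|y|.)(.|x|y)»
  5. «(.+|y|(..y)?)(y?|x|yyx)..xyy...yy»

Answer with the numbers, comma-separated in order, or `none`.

3

1 → no match
2 → no match — must end with "yyy"
3 → match
4 → no match
5 → no match — must end with "yy"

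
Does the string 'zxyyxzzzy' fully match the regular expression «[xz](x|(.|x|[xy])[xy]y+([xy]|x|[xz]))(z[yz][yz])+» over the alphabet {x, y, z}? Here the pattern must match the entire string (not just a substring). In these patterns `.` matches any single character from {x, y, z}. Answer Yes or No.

No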